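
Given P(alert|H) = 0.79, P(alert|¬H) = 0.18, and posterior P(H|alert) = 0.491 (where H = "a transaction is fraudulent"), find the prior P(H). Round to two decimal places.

In odds form, posterior odds = prior odds × likelihood ratio, so prior odds = posterior odds ÷ LR.
Posterior odds = 0.491/(1−0.491) = 0.9646. LR = 0.79/0.18 = 4.3889.
Prior odds = 0.9646/4.3889 = 0.2198, so P(H) = 0.2198/(1+0.2198) ≈ 0.18.

P(H) = 0.18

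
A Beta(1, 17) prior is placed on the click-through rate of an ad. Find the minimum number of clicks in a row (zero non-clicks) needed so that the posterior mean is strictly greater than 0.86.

After k clicks and 0 non-clicks the posterior is Beta(1+k, 17), with mean (1+k)/(1+17+k).
Set (1+k)/(18+k) > 0.86 and solve: k > (0.86·18 − 1)/(1 − 0.86) = 103.429.
The smallest integer exceeding 103.429 is 104, and checking k=104: (105)/(122) = 0.8607 > 0.86.

k = 104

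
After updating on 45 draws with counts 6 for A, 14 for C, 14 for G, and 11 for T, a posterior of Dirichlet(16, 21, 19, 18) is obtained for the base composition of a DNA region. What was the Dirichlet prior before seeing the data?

Dirichlet(10, 7, 5, 7)

For a Dirichlet(α) prior with multinomial counts c, the posterior is Dirichlet(α + c) componentwise.
Subtract each count from the matching posterior parameter: 16−6=10, 21−14=7, 19−14=5, 18−11=7.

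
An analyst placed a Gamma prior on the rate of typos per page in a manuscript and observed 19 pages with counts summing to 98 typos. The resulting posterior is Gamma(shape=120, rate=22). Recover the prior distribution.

A Gamma(α, β) prior (rate parametrization) on a Poisson rate with n observations summing to S gives posterior Gamma(α+S, β+n).
So α = 120 − 98 = 22 and β = 22 − 19 = 3.

Gamma(shape=22, rate=3)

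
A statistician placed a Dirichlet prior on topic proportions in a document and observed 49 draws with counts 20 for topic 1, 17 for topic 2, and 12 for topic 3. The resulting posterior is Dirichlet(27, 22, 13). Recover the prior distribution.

For a Dirichlet(α) prior with multinomial counts c, the posterior is Dirichlet(α + c) componentwise.
Subtract each count from the matching posterior parameter: 27−20=7, 22−17=5, 13−12=1.

Dirichlet(7, 5, 1)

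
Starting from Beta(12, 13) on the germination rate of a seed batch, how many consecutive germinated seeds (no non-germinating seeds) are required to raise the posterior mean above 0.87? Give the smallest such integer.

After k germinated seeds and 0 non-germinating seeds the posterior is Beta(12+k, 13), with mean (12+k)/(12+13+k).
Set (12+k)/(25+k) > 0.87 and solve: k > (0.87·25 − 12)/(1 − 0.87) = 75.000.
The smallest integer exceeding 75.000 is 76, and checking k=76: (88)/(101) = 0.8713 > 0.87.

k = 76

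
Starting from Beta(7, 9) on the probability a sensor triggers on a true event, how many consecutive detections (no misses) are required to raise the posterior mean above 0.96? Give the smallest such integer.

After k detections and 0 misses the posterior is Beta(7+k, 9), with mean (7+k)/(7+9+k).
Set (7+k)/(16+k) > 0.96 and solve: k > (0.96·16 − 7)/(1 − 0.96) = 209.000.
The smallest integer exceeding 209.000 is 210, and checking k=210: (217)/(226) = 0.9602 > 0.96.

k = 210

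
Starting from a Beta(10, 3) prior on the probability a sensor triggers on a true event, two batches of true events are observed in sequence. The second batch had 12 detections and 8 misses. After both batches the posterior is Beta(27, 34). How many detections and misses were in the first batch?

Sequential conjugate updates are equivalent to a single update on the pooled data, so total successes = posterior α − prior α and total failures = posterior β − prior β.
Total across both batches: 27−10=17 detections, 34−3=31 misses.
Subtract the second batch: 17−12=5 detections and 31−8=23 misses.

5 detections and 23 misses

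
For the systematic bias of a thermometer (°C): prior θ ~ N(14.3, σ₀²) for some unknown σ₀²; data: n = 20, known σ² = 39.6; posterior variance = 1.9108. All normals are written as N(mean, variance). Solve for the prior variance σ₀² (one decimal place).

σ₀² = 54.7

Posterior precision equals prior precision plus data precision: 1/σ_n² = 1/σ₀² + n/σ².
So 1/σ₀² = 1/1.9108 − 20/39.6 = 0.523341 − 0.505051 = 0.018290.
Hence σ₀² = 1/0.018290 ≈ 54.7.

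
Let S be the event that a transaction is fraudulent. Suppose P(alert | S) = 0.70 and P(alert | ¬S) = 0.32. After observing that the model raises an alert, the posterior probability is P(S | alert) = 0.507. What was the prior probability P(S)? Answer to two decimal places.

Bayes' rule in odds form gives O(S|E) = O(S)·[P(E|S)/P(E|¬S)], hence O(S) = O(S|E)/LR.
Posterior odds = 0.507/(1−0.507) = 1.0284. LR = 0.70/0.32 = 2.1875.
Prior odds = 1.0284/2.1875 = 0.4701, so P(S) = 0.4701/(1+0.4701) ≈ 0.32.

P(S) = 0.32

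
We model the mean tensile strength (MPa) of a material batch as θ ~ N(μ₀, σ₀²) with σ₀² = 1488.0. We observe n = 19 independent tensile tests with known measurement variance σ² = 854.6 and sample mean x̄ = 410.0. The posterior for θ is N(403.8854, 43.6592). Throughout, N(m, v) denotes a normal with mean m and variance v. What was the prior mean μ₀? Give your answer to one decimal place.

μ₀ = 201.6

The posterior mean is a precision-weighted average: μ_n = (τ₀μ₀ + τ_data·x̄)/(τ₀+τ_data), with τ₀=1/σ₀² and τ_data=n/σ².
Here τ₀ = 1/1488.0 = 0.000672 and τ_data = 19/854.6 = 0.022233, so τ_n = 0.022905.
Rearranging for μ₀: μ₀ = (μ_n·τ_n − τ_data·x̄)/τ₀ = (403.8854·0.022905 − 0.022233·410.0) / 0.000672 = 0.135465/0.000672 ≈ 201.6.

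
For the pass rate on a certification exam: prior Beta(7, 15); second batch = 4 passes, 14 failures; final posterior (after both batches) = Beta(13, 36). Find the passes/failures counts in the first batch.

Because Beta–binomial updating is additive in the counts, the combined data contributed (α_post−α_prior, β_post−β_prior) successes and failures.
Total across both batches: 13−7=6 passes, 36−15=21 failures.
Subtract the second batch: 6−4=2 passes and 21−14=7 failures.

2 passes and 7 failures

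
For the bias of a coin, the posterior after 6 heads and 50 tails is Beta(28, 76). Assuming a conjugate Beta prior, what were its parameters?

Beta(22, 26)

Under Beta–binomial conjugacy the posterior parameters are (α+s, β+f).
Subtract the data counts: 28−6=22, 76−50=26.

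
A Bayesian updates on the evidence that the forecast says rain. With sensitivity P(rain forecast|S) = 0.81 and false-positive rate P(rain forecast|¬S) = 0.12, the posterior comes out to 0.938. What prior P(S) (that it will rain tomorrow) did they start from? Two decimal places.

Bayes' rule in odds form gives O(S|E) = O(S)·[P(E|S)/P(E|¬S)], hence O(S) = O(S|E)/LR.
Posterior odds = 0.938/(1−0.938) = 15.1290. LR = 0.81/0.12 = 6.7500.
Prior odds = 15.1290/6.7500 = 2.2413, so P(S) = 2.2413/(1+2.2413) ≈ 0.69.

P(S) = 0.69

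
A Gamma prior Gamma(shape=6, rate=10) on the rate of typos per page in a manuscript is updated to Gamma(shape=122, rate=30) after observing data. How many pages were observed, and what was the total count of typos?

Gamma–Poisson conjugacy: posterior shape = α + Σxᵢ, posterior rate = β + n.
Matching: Σxᵢ = 122 − 6 = 116 and n = 30 − 10 = 20.

n = 20 pages with total 116 typos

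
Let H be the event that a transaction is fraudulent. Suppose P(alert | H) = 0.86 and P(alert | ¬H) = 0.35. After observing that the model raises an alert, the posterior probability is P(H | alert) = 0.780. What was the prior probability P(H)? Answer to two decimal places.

P(H) = 0.59

In odds form, posterior odds = prior odds × likelihood ratio, so prior odds = posterior odds ÷ LR.
Posterior odds = 0.780/(1−0.780) = 3.5455. LR = 0.86/0.35 = 2.4571.
Prior odds = 3.5455/2.4571 = 1.4430, so P(H) = 1.4430/(1+1.4430) ≈ 0.59.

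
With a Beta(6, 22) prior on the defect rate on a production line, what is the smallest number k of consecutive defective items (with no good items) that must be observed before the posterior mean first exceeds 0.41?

k = 10

After k defective items and 0 good items the posterior is Beta(6+k, 22), with mean (6+k)/(6+22+k).
Set (6+k)/(28+k) > 0.41 and solve: k > (0.41·28 − 6)/(1 − 0.41) = 9.288.
The smallest integer exceeding 9.288 is 10.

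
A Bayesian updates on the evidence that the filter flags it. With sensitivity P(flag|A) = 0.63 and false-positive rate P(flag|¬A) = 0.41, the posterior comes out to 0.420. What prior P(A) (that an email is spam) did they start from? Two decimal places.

P(A) = 0.32

Bayes' rule in odds form gives O(A|E) = O(A)·[P(E|A)/P(E|¬A)], hence O(A) = O(A|E)/LR.
Posterior odds = 0.420/(1−0.420) = 0.7241. LR = 0.63/0.41 = 1.5366.
Prior odds = 0.7241/1.5366 = 0.4712, so P(A) = 0.4712/(1+0.4712) ≈ 0.32.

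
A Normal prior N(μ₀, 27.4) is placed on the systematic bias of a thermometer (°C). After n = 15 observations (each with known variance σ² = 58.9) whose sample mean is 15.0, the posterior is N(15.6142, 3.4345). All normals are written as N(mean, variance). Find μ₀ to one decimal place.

μ₀ = 19.9

The posterior mean is a precision-weighted average: μ_n = (τ₀μ₀ + τ_data·x̄)/(τ₀+τ_data), with τ₀=1/σ₀² and τ_data=n/σ².
Here τ₀ = 1/27.4 = 0.036496 and τ_data = 15/58.9 = 0.254669, so τ_n = 0.291165.
Rearranging for μ₀: μ₀ = (μ_n·τ_n − τ_data·x̄)/τ₀ = (15.6142·0.291165 − 0.254669·15.0) / 0.036496 = 0.726274/0.036496 ≈ 19.9.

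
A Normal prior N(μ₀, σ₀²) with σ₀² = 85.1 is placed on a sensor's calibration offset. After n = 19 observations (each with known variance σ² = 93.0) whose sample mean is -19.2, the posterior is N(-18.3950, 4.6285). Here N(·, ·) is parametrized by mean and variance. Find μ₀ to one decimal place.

The posterior mean is a precision-weighted average: μ_n = (τ₀μ₀ + τ_data·x̄)/(τ₀+τ_data), with τ₀=1/σ₀² and τ_data=n/σ².
Here τ₀ = 1/85.1 = 0.011751 and τ_data = 19/93.0 = 0.204301, so τ_n = 0.216052.
Rearranging for μ₀: μ₀ = (μ_n·τ_n − τ_data·x̄)/τ₀ = (-18.3950·0.216052 − 0.204301·-19.2) / 0.011751 = -0.051697/0.011751 ≈ -4.4.

μ₀ = -4.4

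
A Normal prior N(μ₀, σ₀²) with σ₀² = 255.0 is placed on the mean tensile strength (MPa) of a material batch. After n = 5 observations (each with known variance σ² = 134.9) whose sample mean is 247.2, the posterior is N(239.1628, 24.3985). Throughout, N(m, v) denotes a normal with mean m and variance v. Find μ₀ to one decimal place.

μ₀ = 163.2

With known observation variance, the Normal–Normal posterior has precision τ_n = τ₀ + n/σ² and mean μ_n = (τ₀μ₀ + (n/σ²)x̄)/τ_n.
Here τ₀ = 1/255.0 = 0.003922 and τ_data = 5/134.9 = 0.037064, so τ_n = 0.040986.
Rearranging for μ₀: μ₀ = (μ_n·τ_n − τ_data·x̄)/τ₀ = (239.1628·0.040986 − 0.037064·247.2) / 0.003922 = 0.640106/0.003922 ≈ 163.2.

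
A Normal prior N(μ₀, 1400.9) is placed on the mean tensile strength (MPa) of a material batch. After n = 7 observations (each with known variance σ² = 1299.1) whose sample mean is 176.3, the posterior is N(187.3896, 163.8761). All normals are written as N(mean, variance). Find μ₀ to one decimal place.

μ₀ = 271.1

With known observation variance, the Normal–Normal posterior has precision τ_n = τ₀ + n/σ² and mean μ_n = (τ₀μ₀ + (n/σ²)x̄)/τ_n.
Here τ₀ = 1/1400.9 = 0.000714 and τ_data = 7/1299.1 = 0.005388, so τ_n = 0.006102.
Rearranging for μ₀: μ₀ = (μ_n·τ_n − τ_data·x̄)/τ₀ = (187.3896·0.006102 − 0.005388·176.3) / 0.000714 = 0.193547/0.000714 ≈ 271.1.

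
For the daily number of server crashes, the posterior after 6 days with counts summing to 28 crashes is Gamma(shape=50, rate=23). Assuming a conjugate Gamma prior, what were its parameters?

Gamma(shape=22, rate=17)

A Gamma(α, β) prior (rate parametrization) on a Poisson rate with n observations summing to S gives posterior Gamma(α+S, β+n).
So α = 50 − 28 = 22 and β = 23 − 6 = 17.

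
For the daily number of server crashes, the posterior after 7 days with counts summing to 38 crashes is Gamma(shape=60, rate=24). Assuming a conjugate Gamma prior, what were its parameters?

Gamma(shape=22, rate=17)

A Gamma(α, β) prior (rate parametrization) on a Poisson rate with n observations summing to S gives posterior Gamma(α+S, β+n).
So α = 60 − 38 = 22 and β = 24 − 7 = 17.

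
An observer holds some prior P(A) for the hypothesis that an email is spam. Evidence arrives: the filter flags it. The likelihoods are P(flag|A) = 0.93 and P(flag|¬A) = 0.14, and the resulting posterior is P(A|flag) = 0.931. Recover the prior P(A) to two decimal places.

P(A) = 0.67

Bayes' rule in odds form gives O(A|E) = O(A)·[P(E|A)/P(E|¬A)], hence O(A) = O(A|E)/LR.
Posterior odds = 0.931/(1−0.931) = 13.4928. LR = 0.93/0.14 = 6.6429.
Prior odds = 13.4928/6.6429 = 2.0312, so P(A) = 2.0312/(1+2.0312) ≈ 0.67.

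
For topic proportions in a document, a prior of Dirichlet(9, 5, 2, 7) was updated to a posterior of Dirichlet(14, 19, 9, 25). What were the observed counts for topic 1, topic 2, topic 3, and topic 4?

For a Dirichlet(α) prior with multinomial counts c, the posterior is Dirichlet(α + c) componentwise.
Counts are posterior − prior componentwise: 14−9=5, 19−5=14, 9−2=7, 25−7=18.

counts (5, 14, 7, 18)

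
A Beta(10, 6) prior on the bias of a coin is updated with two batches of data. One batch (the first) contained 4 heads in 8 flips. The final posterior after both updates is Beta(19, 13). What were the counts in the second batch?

5 heads and 3 tails

Sequential conjugate updates are equivalent to a single update on the pooled data, so total successes = posterior α − prior α and total failures = posterior β − prior β.
Total across both batches: 19−10=9 heads, 13−6=7 tails.
Subtract the first batch: 9−4=5 heads and 7−4=3 tails.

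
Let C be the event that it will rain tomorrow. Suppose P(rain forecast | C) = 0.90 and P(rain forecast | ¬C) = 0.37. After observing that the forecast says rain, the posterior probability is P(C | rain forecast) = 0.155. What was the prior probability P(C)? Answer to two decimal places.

Bayes' rule in odds form gives O(C|E) = O(C)·[P(E|C)/P(E|¬C)], hence O(C) = O(C|E)/LR.
Posterior odds = 0.155/(1−0.155) = 0.1834. LR = 0.90/0.37 = 2.4324.
Prior odds = 0.1834/2.4324 = 0.0754, so P(C) = 0.0754/(1+0.0754) ≈ 0.07.

P(C) = 0.07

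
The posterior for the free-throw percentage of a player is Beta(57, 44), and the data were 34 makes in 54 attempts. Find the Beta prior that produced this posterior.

A Beta(a, b) prior with s successes and f failures in binomial data gives a Beta(a+s, b+f) posterior.
So a = 57 − 34 = 23 and b = 44 − 20 = 24.

Beta(23, 24)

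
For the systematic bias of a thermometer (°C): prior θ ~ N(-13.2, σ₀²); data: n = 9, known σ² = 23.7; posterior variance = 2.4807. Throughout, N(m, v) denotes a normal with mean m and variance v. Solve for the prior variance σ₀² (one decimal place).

For the Normal–Normal model with known σ², precisions add: τ_n = τ₀ + n/σ².
So 1/σ₀² = 1/2.4807 − 9/23.7 = 0.403112 − 0.379747 = 0.023365.
Hence σ₀² = 1/0.023365 ≈ 42.8.

σ₀² = 42.8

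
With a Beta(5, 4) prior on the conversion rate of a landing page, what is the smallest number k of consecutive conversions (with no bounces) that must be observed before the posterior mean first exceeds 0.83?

k = 15

After k conversions and 0 bounces the posterior is Beta(5+k, 4), with mean (5+k)/(5+4+k).
Set (5+k)/(9+k) > 0.83 and solve: k > (0.83·9 − 5)/(1 − 0.83) = 14.529.
The smallest integer exceeding 14.529 is 15.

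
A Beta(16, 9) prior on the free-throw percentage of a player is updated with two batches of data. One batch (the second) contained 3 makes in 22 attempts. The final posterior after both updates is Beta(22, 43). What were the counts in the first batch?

Because Beta–binomial updating is additive in the counts, the combined data contributed (α_post−α_prior, β_post−β_prior) successes and failures.
Total across both batches: 22−16=6 makes, 43−9=34 misses.
Subtract the second batch: 6−3=3 makes and 34−19=15 misses.

3 makes and 15 misses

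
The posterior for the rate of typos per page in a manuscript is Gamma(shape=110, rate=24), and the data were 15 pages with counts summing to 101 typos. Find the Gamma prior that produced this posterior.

Gamma(shape=9, rate=9)

Gamma–Poisson conjugacy: posterior shape = α + Σxᵢ, posterior rate = β + n.
So α = 110 − 101 = 9 and β = 24 − 15 = 9.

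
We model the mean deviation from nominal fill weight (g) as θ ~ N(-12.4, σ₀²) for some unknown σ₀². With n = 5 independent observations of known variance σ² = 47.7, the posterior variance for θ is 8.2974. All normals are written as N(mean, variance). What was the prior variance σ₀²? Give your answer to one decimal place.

σ₀² = 63.7

For the Normal–Normal model with known σ², precisions add: τ_n = τ₀ + n/σ².
So 1/σ₀² = 1/8.2974 − 5/47.7 = 0.120520 − 0.104822 = 0.015698.
Hence σ₀² = 1/0.015698 ≈ 63.7.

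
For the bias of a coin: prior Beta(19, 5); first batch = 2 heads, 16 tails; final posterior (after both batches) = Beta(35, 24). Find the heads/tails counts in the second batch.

Because Beta–binomial updating is additive in the counts, the combined data contributed (α_post−α_prior, β_post−β_prior) successes and failures.
Total across both batches: 35−19=16 heads, 24−5=19 tails.
Subtract the first batch: 16−2=14 heads and 19−16=3 tails.

14 heads and 3 tails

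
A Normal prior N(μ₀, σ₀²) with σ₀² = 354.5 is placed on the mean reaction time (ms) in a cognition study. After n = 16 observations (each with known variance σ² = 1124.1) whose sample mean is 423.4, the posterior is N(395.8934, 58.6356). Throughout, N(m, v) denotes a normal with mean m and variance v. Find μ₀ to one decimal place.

μ₀ = 257.1

With known observation variance, the Normal–Normal posterior has precision τ_n = τ₀ + n/σ² and mean μ_n = (τ₀μ₀ + (n/σ²)x̄)/τ_n.
Here τ₀ = 1/354.5 = 0.002821 and τ_data = 16/1124.1 = 0.014234, so τ_n = 0.017055.
Rearranging for μ₀: μ₀ = (μ_n·τ_n − τ_data·x̄)/τ₀ = (395.8934·0.017055 − 0.014234·423.4) / 0.002821 = 0.725286/0.002821 ≈ 257.1.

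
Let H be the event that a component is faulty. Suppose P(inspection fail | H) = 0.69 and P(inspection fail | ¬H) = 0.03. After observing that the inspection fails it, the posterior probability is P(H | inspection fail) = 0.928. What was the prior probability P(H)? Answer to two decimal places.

Bayes' rule in odds form gives O(H|E) = O(H)·[P(E|H)/P(E|¬H)], hence O(H) = O(H|E)/LR.
Posterior odds = 0.928/(1−0.928) = 12.8889. LR = 0.69/0.03 = 23.0000.
Prior odds = 12.8889/23.0000 = 0.5604, so P(H) = 0.5604/(1+0.5604) ≈ 0.36.

P(H) = 0.36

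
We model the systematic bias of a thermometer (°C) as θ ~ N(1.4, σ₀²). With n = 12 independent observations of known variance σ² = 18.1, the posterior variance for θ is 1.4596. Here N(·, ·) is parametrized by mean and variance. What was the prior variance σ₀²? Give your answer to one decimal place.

Posterior precision equals prior precision plus data precision: 1/σ_n² = 1/σ₀² + n/σ².
So 1/σ₀² = 1/1.4596 − 12/18.1 = 0.685119 − 0.662983 = 0.022136.
Hence σ₀² = 1/0.022136 ≈ 45.2.

σ₀² = 45.2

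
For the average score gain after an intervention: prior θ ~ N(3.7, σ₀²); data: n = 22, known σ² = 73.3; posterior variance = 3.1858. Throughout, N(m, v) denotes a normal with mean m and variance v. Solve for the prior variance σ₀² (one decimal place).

σ₀² = 72.7

Posterior precision equals prior precision plus data precision: 1/σ_n² = 1/σ₀² + n/σ².
So 1/σ₀² = 1/3.1858 − 22/73.3 = 0.313893 − 0.300136 = 0.013757.
Hence σ₀² = 1/0.013757 ≈ 72.7.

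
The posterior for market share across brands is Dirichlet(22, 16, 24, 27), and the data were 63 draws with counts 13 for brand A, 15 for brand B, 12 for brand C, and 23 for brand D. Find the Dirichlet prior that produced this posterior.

For a Dirichlet(α) prior with multinomial counts c, the posterior is Dirichlet(α + c) componentwise.
Subtract each count from the matching posterior parameter: 22−13=9, 16−15=1, 24−12=12, 27−23=4.

Dirichlet(9, 1, 12, 4)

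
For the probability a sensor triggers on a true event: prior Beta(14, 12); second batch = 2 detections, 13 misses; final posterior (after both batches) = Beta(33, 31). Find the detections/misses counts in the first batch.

Sequential conjugate updates are equivalent to a single update on the pooled data, so total successes = posterior α − prior α and total failures = posterior β − prior β.
Total across both batches: 33−14=19 detections, 31−12=19 misses.
Subtract the second batch: 19−2=17 detections and 19−13=6 misses.

17 detections and 6 misses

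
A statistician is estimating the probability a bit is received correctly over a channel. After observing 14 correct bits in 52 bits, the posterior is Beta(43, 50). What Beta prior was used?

Beta(29, 12)

A Beta(α, β) prior with s successes and f failures in binomial data gives a Beta(α+s, β+f) posterior.
Subtract the data counts: 43−14=29, 50−38=12.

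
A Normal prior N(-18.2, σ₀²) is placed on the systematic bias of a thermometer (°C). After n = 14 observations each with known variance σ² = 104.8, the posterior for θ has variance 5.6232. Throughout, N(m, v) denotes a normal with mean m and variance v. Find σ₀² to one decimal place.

For the Normal–Normal model with known σ², precisions add: τ_n = τ₀ + n/σ².
So 1/σ₀² = 1/5.6232 − 14/104.8 = 0.177835 − 0.133588 = 0.044247.
Hence σ₀² = 1/0.044247 ≈ 22.6.

σ₀² = 22.6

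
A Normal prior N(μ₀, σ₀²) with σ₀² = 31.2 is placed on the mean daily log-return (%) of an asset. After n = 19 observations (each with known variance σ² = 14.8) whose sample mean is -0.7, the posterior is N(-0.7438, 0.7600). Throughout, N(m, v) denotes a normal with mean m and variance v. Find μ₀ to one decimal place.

The posterior mean is a precision-weighted average: μ_n = (τ₀μ₀ + τ_data·x̄)/(τ₀+τ_data), with τ₀=1/σ₀² and τ_data=n/σ².
Here τ₀ = 1/31.2 = 0.032051 and τ_data = 19/14.8 = 1.283784, so τ_n = 1.315835.
Rearranging for μ₀: μ₀ = (μ_n·τ_n − τ_data·x̄)/τ₀ = (-0.7438·1.315835 − 1.283784·-0.7) / 0.032051 = -0.080069/0.032051 ≈ -2.5.

μ₀ = -2.5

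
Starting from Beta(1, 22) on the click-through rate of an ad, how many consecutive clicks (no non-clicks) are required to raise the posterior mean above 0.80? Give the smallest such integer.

k = 88

After k clicks and 0 non-clicks the posterior is Beta(1+k, 22), with mean (1+k)/(1+22+k).
Set (1+k)/(23+k) > 0.80 and solve: k > (0.80·23 − 1)/(1 − 0.80) = 87.000.
The smallest integer exceeding 87.000 is 88, and checking k=88: (89)/(111) = 0.8018 > 0.80.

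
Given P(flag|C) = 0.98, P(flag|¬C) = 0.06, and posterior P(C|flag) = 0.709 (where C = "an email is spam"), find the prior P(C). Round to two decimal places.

P(C) = 0.13

Bayes' rule in odds form gives O(C|E) = O(C)·[P(E|C)/P(E|¬C)], hence O(C) = O(C|E)/LR.
Posterior odds = 0.709/(1−0.709) = 2.4364. LR = 0.98/0.06 = 16.3333.
Prior odds = 2.4364/16.3333 = 0.1492, so P(C) = 0.1492/(1+0.1492) ≈ 0.13.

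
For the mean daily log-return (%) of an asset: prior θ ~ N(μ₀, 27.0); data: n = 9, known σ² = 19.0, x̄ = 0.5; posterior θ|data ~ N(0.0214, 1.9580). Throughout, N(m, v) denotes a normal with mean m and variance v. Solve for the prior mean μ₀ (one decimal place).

The posterior mean is a precision-weighted average: μ_n = (τ₀μ₀ + τ_data·x̄)/(τ₀+τ_data), with τ₀=1/σ₀² and τ_data=n/σ².
Here τ₀ = 1/27.0 = 0.037037 and τ_data = 9/19.0 = 0.473684, so τ_n = 0.510721.
Rearranging for μ₀: μ₀ = (μ_n·τ_n − τ_data·x̄)/τ₀ = (0.0214·0.510721 − 0.473684·0.5) / 0.037037 = -0.225913/0.037037 ≈ -6.1.

μ₀ = -6.1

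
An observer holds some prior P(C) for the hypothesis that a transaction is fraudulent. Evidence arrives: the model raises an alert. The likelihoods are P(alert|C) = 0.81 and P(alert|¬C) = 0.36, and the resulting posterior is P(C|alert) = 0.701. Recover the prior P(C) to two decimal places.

In odds form, posterior odds = prior odds × likelihood ratio, so prior odds = posterior odds ÷ LR.
Posterior odds = 0.701/(1−0.701) = 2.3445. LR = 0.81/0.36 = 2.2500.
Prior odds = 2.3445/2.2500 = 1.0420, so P(C) = 1.0420/(1+1.0420) ≈ 0.51.

P(C) = 0.51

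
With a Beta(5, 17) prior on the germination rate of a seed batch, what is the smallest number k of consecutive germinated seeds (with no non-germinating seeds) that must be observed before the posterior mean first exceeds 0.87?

After k germinated seeds and 0 non-germinating seeds the posterior is Beta(5+k, 17), with mean (5+k)/(5+17+k).
Set (5+k)/(22+k) > 0.87 and solve: k > (0.87·22 − 5)/(1 − 0.87) = 108.769.
The smallest integer exceeding 108.769 is 109.

k = 109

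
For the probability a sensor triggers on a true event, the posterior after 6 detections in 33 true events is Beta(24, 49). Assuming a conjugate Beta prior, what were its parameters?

Beta(18, 22)

Under Beta–binomial conjugacy the posterior parameters are (a+s, b+f).
So a = 24 − 6 = 18 and b = 49 − 27 = 22.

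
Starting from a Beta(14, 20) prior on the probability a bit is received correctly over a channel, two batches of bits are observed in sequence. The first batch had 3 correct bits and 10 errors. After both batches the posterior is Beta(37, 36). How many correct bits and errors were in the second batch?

Because Beta–binomial updating is additive in the counts, the combined data contributed (α_post−α_prior, β_post−β_prior) successes and failures.
Total across both batches: 37−14=23 correct bits, 36−20=16 errors.
Subtract the first batch: 23−3=20 correct bits and 16−10=6 errors.

20 correct bits and 6 errors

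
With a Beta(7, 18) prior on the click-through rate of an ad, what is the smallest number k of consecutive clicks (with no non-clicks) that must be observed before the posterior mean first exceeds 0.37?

After k clicks and 0 non-clicks the posterior is Beta(7+k, 18), with mean (7+k)/(7+18+k).
Set (7+k)/(25+k) > 0.37 and solve: k > (0.37·25 − 7)/(1 − 0.37) = 3.571.
The smallest integer exceeding 3.571 is 4, and checking k=4: (11)/(29) = 0.3793 > 0.37.

k = 4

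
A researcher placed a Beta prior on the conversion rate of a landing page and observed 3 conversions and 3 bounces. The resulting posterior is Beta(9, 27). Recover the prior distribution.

A Beta(α, β) prior with s successes and f failures in binomial data gives a Beta(α+s, β+f) posterior.
So α = 9 − 3 = 6 and β = 27 − 3 = 24.

Beta(6, 24)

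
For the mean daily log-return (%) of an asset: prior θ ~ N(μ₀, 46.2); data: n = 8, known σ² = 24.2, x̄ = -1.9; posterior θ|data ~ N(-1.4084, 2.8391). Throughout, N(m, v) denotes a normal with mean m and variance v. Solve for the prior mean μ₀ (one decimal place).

μ₀ = 6.1

With known observation variance, the Normal–Normal posterior has precision τ_n = τ₀ + n/σ² and mean μ_n = (τ₀μ₀ + (n/σ²)x̄)/τ_n.
Here τ₀ = 1/46.2 = 0.021645 and τ_data = 8/24.2 = 0.330579, so τ_n = 0.352224.
Rearranging for μ₀: μ₀ = (μ_n·τ_n − τ_data·x̄)/τ₀ = (-1.4084·0.352224 − 0.330579·-1.9) / 0.021645 = 0.132028/0.021645 ≈ 6.1.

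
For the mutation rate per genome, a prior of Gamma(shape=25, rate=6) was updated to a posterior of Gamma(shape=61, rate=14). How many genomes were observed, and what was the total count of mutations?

Gamma–Poisson conjugacy: posterior shape = α + Σxᵢ, posterior rate = β + n.
Matching: Σxᵢ = 61 − 25 = 36 and n = 14 − 6 = 8.

n = 8 genomes with total 36 mutations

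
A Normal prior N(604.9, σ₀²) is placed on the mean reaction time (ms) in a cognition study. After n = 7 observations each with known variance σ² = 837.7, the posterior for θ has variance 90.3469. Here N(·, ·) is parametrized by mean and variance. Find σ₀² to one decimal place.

σ₀² = 368.7

Posterior precision equals prior precision plus data precision: 1/σ_n² = 1/σ₀² + n/σ².
So 1/σ₀² = 1/90.3469 − 7/837.7 = 0.011068 − 0.008356 = 0.002712.
Hence σ₀² = 1/0.002712 ≈ 368.7.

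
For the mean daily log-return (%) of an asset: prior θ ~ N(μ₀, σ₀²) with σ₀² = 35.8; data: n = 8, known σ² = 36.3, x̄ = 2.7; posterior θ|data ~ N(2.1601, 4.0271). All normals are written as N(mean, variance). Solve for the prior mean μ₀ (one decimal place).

μ₀ = -2.1

With known observation variance, the Normal–Normal posterior has precision τ_n = τ₀ + n/σ² and mean μ_n = (τ₀μ₀ + (n/σ²)x̄)/τ_n.
Here τ₀ = 1/35.8 = 0.027933 and τ_data = 8/36.3 = 0.220386, so τ_n = 0.248319.
Rearranging for μ₀: μ₀ = (μ_n·τ_n − τ_data·x̄)/τ₀ = (2.1601·0.248319 − 0.220386·2.7) / 0.027933 = -0.058648/0.027933 ≈ -2.1.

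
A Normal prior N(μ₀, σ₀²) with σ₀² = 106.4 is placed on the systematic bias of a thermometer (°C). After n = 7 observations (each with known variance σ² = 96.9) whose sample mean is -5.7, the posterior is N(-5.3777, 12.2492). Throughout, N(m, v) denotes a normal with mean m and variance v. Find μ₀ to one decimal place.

μ₀ = -2.9

The posterior mean is a precision-weighted average: μ_n = (τ₀μ₀ + τ_data·x̄)/(τ₀+τ_data), with τ₀=1/σ₀² and τ_data=n/σ².
Here τ₀ = 1/106.4 = 0.009398 and τ_data = 7/96.9 = 0.072239, so τ_n = 0.081637.
Rearranging for μ₀: μ₀ = (μ_n·τ_n − τ_data·x̄)/τ₀ = (-5.3777·0.081637 − 0.072239·-5.7) / 0.009398 = -0.027257/0.009398 ≈ -2.9.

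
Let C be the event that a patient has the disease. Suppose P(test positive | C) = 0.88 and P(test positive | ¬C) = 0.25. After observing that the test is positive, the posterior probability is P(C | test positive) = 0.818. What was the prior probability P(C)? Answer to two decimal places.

P(C) = 0.56

In odds form, posterior odds = prior odds × likelihood ratio, so prior odds = posterior odds ÷ LR.
Posterior odds = 0.818/(1−0.818) = 4.4945. LR = 0.88/0.25 = 3.5200.
Prior odds = 4.4945/3.5200 = 1.2768, so P(C) = 1.2768/(1+1.2768) ≈ 0.56.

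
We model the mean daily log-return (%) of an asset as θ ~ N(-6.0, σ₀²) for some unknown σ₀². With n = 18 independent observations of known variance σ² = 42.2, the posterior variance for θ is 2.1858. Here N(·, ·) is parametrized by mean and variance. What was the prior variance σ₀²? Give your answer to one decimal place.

σ₀² = 32.3

Posterior precision equals prior precision plus data precision: 1/σ_n² = 1/σ₀² + n/σ².
So 1/σ₀² = 1/2.1858 − 18/42.2 = 0.457498 − 0.426540 = 0.030958.
Hence σ₀² = 1/0.030958 ≈ 32.3.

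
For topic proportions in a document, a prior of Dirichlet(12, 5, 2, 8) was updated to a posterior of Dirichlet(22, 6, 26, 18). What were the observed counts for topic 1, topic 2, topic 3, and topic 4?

For a Dirichlet(α) prior with multinomial counts c, the posterior is Dirichlet(α + c) componentwise.
Counts are posterior − prior componentwise: 22−12=10, 6−5=1, 26−2=24, 18−8=10.

counts (10, 1, 24, 10)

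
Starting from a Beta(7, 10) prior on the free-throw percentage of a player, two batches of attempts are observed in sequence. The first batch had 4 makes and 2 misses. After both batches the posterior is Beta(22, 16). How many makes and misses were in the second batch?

11 makes and 4 misses

Sequential conjugate updates are equivalent to a single update on the pooled data, so total successes = posterior α − prior α and total failures = posterior β − prior β.
Total across both batches: 22−7=15 makes, 16−10=6 misses.
Subtract the first batch: 15−4=11 makes and 6−2=4 misses.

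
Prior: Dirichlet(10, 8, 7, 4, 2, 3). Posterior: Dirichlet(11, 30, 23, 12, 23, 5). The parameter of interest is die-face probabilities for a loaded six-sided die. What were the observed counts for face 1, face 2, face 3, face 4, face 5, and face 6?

For a Dirichlet(α) prior with multinomial counts c, the posterior is Dirichlet(α + c) componentwise.
Counts are posterior − prior componentwise: 11−10=1, 30−8=22, 23−7=16, 12−4=8, 23−2=21, 5−3=2.

counts (1, 22, 16, 8, 21, 2)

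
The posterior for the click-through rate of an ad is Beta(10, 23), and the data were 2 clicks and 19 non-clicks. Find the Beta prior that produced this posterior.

Beta is conjugate to the binomial likelihood: posterior = Beta(α+s, β+f).
Subtract the data counts: 10−2=8, 23−19=4.

Beta(8, 4)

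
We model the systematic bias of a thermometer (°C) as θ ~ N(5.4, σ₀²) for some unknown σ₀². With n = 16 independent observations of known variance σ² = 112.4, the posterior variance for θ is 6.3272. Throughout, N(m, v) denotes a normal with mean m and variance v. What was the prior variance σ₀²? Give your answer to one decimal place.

For the Normal–Normal model with known σ², precisions add: τ_n = τ₀ + n/σ².
So 1/σ₀² = 1/6.3272 − 16/112.4 = 0.158048 − 0.142349 = 0.015699.
Hence σ₀² = 1/0.015699 ≈ 63.7.

σ₀² = 63.7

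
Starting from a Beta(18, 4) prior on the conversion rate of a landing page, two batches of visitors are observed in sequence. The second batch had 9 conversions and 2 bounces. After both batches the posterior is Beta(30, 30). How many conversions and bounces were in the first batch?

Sequential conjugate updates are equivalent to a single update on the pooled data, so total successes = posterior α − prior α and total failures = posterior β − prior β.
Total across both batches: 30−18=12 conversions, 30−4=26 bounces.
Subtract the second batch: 12−9=3 conversions and 26−2=24 bounces.

3 conversions and 24 bounces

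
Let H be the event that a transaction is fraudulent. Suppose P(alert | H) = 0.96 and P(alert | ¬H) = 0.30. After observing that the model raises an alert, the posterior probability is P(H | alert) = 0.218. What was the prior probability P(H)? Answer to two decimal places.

P(H) = 0.08

In odds form, posterior odds = prior odds × likelihood ratio, so prior odds = posterior odds ÷ LR.
Posterior odds = 0.218/(1−0.218) = 0.2788. LR = 0.96/0.30 = 3.2000.
Prior odds = 0.2788/3.2000 = 0.0871, so P(H) = 0.0871/(1+0.0871) ≈ 0.08.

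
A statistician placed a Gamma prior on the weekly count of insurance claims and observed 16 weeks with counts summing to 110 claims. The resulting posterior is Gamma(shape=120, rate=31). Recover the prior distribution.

A Gamma(α, β) prior (rate parametrization) on a Poisson rate with n observations summing to S gives posterior Gamma(α+S, β+n).
So α = 120 − 110 = 10 and β = 31 − 16 = 15.

Gamma(shape=10, rate=15)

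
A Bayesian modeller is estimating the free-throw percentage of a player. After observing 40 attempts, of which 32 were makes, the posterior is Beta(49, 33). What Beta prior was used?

A Beta(α, β) prior with s successes and f failures in binomial data gives a Beta(α+s, β+f) posterior.
So α = 49 − 32 = 17 and β = 33 − 8 = 25.

Beta(17, 25)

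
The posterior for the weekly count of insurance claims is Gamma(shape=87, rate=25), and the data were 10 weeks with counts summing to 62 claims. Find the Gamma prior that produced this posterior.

Gamma–Poisson conjugacy: posterior shape = α + Σxᵢ, posterior rate = β + n.
So α = 87 − 62 = 25 and β = 25 − 10 = 15.

Gamma(shape=25, rate=15)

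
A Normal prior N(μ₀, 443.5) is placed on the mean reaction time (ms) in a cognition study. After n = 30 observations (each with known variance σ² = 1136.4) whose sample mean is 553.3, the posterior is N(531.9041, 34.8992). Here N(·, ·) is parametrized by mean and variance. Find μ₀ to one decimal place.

The posterior mean is a precision-weighted average: μ_n = (τ₀μ₀ + τ_data·x̄)/(τ₀+τ_data), with τ₀=1/σ₀² and τ_data=n/σ².
Here τ₀ = 1/443.5 = 0.002255 and τ_data = 30/1136.4 = 0.026399, so τ_n = 0.028654.
Rearranging for μ₀: μ₀ = (μ_n·τ_n − τ_data·x̄)/τ₀ = (531.9041·0.028654 − 0.026399·553.3) / 0.002255 = 0.634613/0.002255 ≈ 281.4.

μ₀ = 281.4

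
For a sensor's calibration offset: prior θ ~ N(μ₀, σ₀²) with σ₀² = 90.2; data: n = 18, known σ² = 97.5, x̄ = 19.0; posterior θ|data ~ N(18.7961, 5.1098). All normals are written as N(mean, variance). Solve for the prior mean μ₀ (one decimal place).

The posterior mean is a precision-weighted average: μ_n = (τ₀μ₀ + τ_data·x̄)/(τ₀+τ_data), with τ₀=1/σ₀² and τ_data=n/σ².
Here τ₀ = 1/90.2 = 0.011086 and τ_data = 18/97.5 = 0.184615, so τ_n = 0.195701.
Rearranging for μ₀: μ₀ = (μ_n·τ_n − τ_data·x̄)/τ₀ = (18.7961·0.195701 − 0.184615·19.0) / 0.011086 = 0.170731/0.011086 ≈ 15.4.

μ₀ = 15.4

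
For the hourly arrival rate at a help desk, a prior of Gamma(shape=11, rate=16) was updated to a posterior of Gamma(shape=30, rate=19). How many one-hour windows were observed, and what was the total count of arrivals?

n = 3 one-hour windows with total 19 arrivals

Gamma–Poisson conjugacy: posterior shape = α + Σxᵢ, posterior rate = β + n.
Matching: Σxᵢ = 30 − 11 = 19 and n = 19 − 16 = 3.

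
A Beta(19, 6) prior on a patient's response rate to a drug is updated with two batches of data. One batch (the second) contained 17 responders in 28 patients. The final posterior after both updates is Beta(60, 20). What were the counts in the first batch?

Because Beta–binomial updating is additive in the counts, the combined data contributed (α_post−α_prior, β_post−β_prior) successes and failures.
Total across both batches: 60−19=41 responders, 20−6=14 non-responders.
Subtract the second batch: 41−17=24 responders and 14−11=3 non-responders.

24 responders and 3 non-responders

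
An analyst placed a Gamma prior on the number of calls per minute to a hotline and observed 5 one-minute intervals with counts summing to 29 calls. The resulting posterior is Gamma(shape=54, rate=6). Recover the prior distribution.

A Gamma(α, β) prior (rate parametrization) on a Poisson rate with n observations summing to S gives posterior Gamma(α+S, β+n).
So α = 54 − 29 = 25 and β = 6 − 5 = 1.

Gamma(shape=25, rate=1)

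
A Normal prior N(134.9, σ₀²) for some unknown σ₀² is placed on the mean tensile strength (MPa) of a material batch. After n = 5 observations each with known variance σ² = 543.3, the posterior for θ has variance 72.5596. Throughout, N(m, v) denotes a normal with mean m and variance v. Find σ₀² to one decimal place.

Posterior precision equals prior precision plus data precision: 1/σ_n² = 1/σ₀² + n/σ².
So 1/σ₀² = 1/72.5596 − 5/543.3 = 0.013782 − 0.009203 = 0.004579.
Hence σ₀² = 1/0.004579 ≈ 218.4.

σ₀² = 218.4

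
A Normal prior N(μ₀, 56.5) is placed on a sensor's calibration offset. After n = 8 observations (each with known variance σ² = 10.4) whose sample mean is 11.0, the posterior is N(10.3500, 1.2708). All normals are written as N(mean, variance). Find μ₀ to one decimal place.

μ₀ = -17.9

The posterior mean is a precision-weighted average: μ_n = (τ₀μ₀ + τ_data·x̄)/(τ₀+τ_data), with τ₀=1/σ₀² and τ_data=n/σ².
Here τ₀ = 1/56.5 = 0.017699 and τ_data = 8/10.4 = 0.769231, so τ_n = 0.786930.
Rearranging for μ₀: μ₀ = (μ_n·τ_n − τ_data·x̄)/τ₀ = (10.3500·0.786930 − 0.769231·11.0) / 0.017699 = -0.316816/0.017699 ≈ -17.9.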